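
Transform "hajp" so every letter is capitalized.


Input string: 'hajp'
Operation: convert each letter to uppercase
Mapping: 'h'->'H', 'a'->'A', 'j'->'J', 'p'->'P'
Result: HAJP


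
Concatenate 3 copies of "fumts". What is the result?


Input string: 'fumts'
Operation: repeat 3 times
Concatenation: 'fumts' + 'fumts' + 'fumts'
Result: fumtsfumtsfumts


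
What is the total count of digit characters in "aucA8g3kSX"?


Input string: 'aucA8g3kSX'
Operation: count digit characters (0-9)
Scan: 'a', 'u', 'c', 'A', '8'(digit), 'g', '3'(digit), 'k', 'S', 'X'
Digits found: 2
Result: 2


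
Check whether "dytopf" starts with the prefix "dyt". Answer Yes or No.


Input string: 'dytopf'
Prefix to check: 'dyt'
First 3 characters of input: 'dyt'
Match: True
Result: Yes


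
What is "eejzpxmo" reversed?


Input string: 'eejzpxmo'
Operation: reverse character order
Original order: 'e' -> 'e' -> 'j' -> 'z' -> 'p' -> 'x' -> 'm' -> 'o'
Reversed order: 'o' -> 'm' -> 'x' -> 'p' -> 'z' -> 'j' -> 'e' -> 'e'
Result: omxpzjee


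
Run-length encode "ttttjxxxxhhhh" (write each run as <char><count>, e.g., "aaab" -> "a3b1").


Input: 'ttttjxxxxhhhh'
Operation: identify consecutive runs
Runs: 'tttt' -> t4, 'j' -> j1, 'xxxx' -> x4, 'hhhh' -> h4
Encoded: t4j1x4h4


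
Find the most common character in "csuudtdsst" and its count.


Input: 'csuudtdsst'
Operation: tally each character
Counts: 'c':1, 'd':2, 's':3, 't':2, 'u':2
Maximum: 's' appears 3 times


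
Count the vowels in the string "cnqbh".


Input string: 'cnqbh'
Operation: count vowels (a, e, i, o, u)
Scan: s[0]='c', s[1]='n', s[2]='q', s[3]='b', s[4]='h'
Vowels found: 0
Result: 0


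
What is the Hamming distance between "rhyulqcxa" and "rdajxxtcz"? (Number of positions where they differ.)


String 1: 'rhyulqcxa'
String 2: 'rdajxxtcz'
Compare each position: pos 0: 'r'=='r', pos 1: 'h'!='d', pos 2: 'y'!='a', pos 3: 'u'!='j', pos 4: 'l'!='x', pos 5: 'q'!='x', pos 6: 'c'!='t', pos 7: 'x'!='c', pos 8: 'a'!='z'
Differing positions: 8
Hamming distance: 8


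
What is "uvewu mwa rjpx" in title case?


Input string: 'uvewu mwa rjpx'
Operation: capitalize first letter of each word
Word transformations: 'uvewu'->'Uvewu', 'mwa'->'Mwa', 'rjpx'->'Rjpx'
Result: Uvewu Mwa Rjpx


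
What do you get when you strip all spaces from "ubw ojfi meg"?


Input string: 'ubw ojfi meg'
Operation: remove all spaces
Words: 'ubw', 'ojfi', 'meg'
Join without spaces: ubwojfimeg


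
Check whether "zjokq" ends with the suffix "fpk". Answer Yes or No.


Input string: 'zjokq'
Suffix to check: 'fpk'
Last 3 characters of input: 'okq'
Match: False
Result: No


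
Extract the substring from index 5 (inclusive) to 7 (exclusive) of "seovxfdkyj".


Input string: 'seovxfdkyj'
Operation: slice [5:7]
Extract characters: s[5]='f', s[6]='d'
Result: fd


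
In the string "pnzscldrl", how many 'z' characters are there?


Input string: 'pnzscldrl'
Target character: 'z'
Scan each position: s[2]='z'
Matches found at indices: 2
Total: 1


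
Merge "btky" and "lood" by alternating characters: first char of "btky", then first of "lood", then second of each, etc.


String 1: 'btky'
String 2: 'lood'
Operation: alternate characters
Pairs: 'b'+'l', 't'+'o', 'k'+'o', 'y'+'d'
Result: bltokoyd


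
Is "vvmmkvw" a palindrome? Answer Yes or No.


Input string: 'vvmmkvw'
Reversed: 'wvkmmvv'
Compare pairs: s[0]='v' vs s[6]='w' (mismatch), s[1]='v' vs s[5]='v' (match), s[2]='m' vs s[4]='k' (mismatch)
Palindrome: No


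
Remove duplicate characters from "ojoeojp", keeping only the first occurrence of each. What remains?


Input: 'ojoeojp'
Operation: keep first occurrence of each character
Scan: s[0]='o' new -> keep; s[1]='j' new -> keep; s[2]='o' seen -> skip; s[3]='e' new -> keep; s[4]='o' seen -> skip; s[5]='j' seen -> skip; s[6]='p' new -> keep
Result: ojep


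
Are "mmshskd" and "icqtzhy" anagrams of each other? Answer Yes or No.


String 1: 'mmshskd' -> sorted: 'dhkmmss'
String 2: 'icqtzhy' -> sorted: 'chiqtyz'
Compare sorted forms: 'dhkmmss' != 'chiqtyz'
Anagram: No


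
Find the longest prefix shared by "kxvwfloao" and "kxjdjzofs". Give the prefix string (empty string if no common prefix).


String 1: 'kxvwfloao'
String 2: 'kxjdjzofs'
Compare position by position:
pos 0: 'k' vs 'k' match
pos 1: 'x' vs 'x' match
pos 2: 'v' vs 'j' differ -> stop
Longest common prefix: "kx" (length 2)


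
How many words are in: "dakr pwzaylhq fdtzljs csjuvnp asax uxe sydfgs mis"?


Input string: 'dakr pwzaylhq fdtzljs csjuvnp asax uxe sydfgs mis'
Operation: split by spaces
Words found: 'dakr', 'pwzaylhq', 'fdtzljs', 'csjuvnp', 'asax', 'uxe', 'sydfgs', 'mis'
Word count: 8


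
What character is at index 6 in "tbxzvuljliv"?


Input string: 'tbxzvuljliv'
Operation: get character at index 6
Index mapping: s[0]='t', s[1]='b', s[2]='x', s[3]='z', s[4]='v', s[5]='u', s[6]='l'
Result: 'l'


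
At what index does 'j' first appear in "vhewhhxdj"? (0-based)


Input string: 'vhewhhxdj'
Target: 'j'
Scanning left to right: s[0]='v', s[1]='h', s[2]='e', s[3]='w', s[4]='h', s[5]='h', s[6]='x', s[7]='d', s[8]='j'
First match at index: 8


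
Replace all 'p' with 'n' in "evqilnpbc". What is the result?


Input string: 'evqilnpbc'
Operation: replace 'p' with 'n'
Positions of 'p': 6
After replacement: evqilnnbc


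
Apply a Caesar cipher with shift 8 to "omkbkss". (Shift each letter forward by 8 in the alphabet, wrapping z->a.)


Input: 'omkbkss', shift = 8
Operation: for each letter, (position + 8) mod 26
Mapping: 'o'(14+8=22)->'w', 'm'(12+8=20)->'u', 'k'(10+8=18)->'s', 'b'(1+8=9)->'j', 'k'(10+8=18)->'s', 's'(18+8=26, 26 mod 26=0)->'a', 's'(18+8=26, 26 mod 26=0)->'a'
Result: wusjsaa


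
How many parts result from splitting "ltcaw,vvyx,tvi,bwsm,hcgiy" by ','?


Input string: 'ltcaw,vvyx,tvi,bwsm,hcgiy'
Delimiter: ','
Split result: 'ltcaw', 'vvyx', 'tvi', 'bwsm', 'hcgiy'
Number of parts: 5


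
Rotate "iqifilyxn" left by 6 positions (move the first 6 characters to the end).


Input: 'iqifilyxn', shift = 6
Operation: split at index 6 and swap parts
Front part s[0:6] = 'iqifil'
Back part s[6:] = 'yxn'
Rotated = back + front = 'yxn' + 'iqifil'
Result: yxniqifil


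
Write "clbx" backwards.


Input string: 'clbx'
Operation: reverse character order
Original order: 'c' -> 'l' -> 'b' -> 'x'
Reversed order: 'x' -> 'b' -> 'l' -> 'c'
Result: xblc


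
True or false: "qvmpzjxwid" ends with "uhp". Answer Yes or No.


Input string: 'qvmpzjxwid'
Suffix to check: 'uhp'
Last 3 characters of input: 'wid'
Match: False
Result: No


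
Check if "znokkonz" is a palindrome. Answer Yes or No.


Input string: 'znokkonz'
Reversed: 'znokkonz'
Compare pairs: s[0]='z' vs s[7]='z' (match), s[1]='n' vs s[6]='n' (match), s[2]='o' vs s[5]='o' (match), s[3]='k' vs s[4]='k' (match)
Palindrome: Yes


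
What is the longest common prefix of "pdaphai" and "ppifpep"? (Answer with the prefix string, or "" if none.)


String 1: 'pdaphai'
String 2: 'ppifpep'
Compare position by position:
pos 0: 'p' vs 'p' match
pos 1: 'd' vs 'p' differ -> stop
Longest common prefix: "p" (length 1)


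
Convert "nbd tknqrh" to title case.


Input string: 'nbd tknqrh'
Operation: capitalize first letter of each word
Word transformations: 'nbd'->'Nbd', 'tknqrh'->'Tknqrh'
Result: Nbd Tknqrh


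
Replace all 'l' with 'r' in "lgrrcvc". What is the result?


Input string: 'lgrrcvc'
Operation: replace 'l' with 'r'
Positions of 'l': 0
After replacement: rgrrcvc


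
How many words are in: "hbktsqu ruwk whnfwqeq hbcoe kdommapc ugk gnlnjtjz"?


Input string: 'hbktsqu ruwk whnfwqeq hbcoe kdommapc ugk gnlnjtjz'
Operation: split by spaces
Words found: 'hbktsqu', 'ruwk', 'whnfwqeq', 'hbcoe', 'kdommapc', 'ugk', 'gnlnjtjz'
Word count: 7


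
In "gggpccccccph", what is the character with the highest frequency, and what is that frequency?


Input: 'gggpccccccph'
Operation: tally each character
Counts: 'c':6, 'g':3, 'h':1, 'p':2
Maximum: 'c' appears 6 times


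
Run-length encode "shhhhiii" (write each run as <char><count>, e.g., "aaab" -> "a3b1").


Input: 'shhhhiii'
Operation: identify consecutive runs
Runs: 's' -> s1, 'hhhh' -> h4, 'iii' -> i3
Encoded: s1h4i3


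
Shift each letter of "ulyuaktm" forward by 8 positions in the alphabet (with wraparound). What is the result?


Input: 'ulyuaktm', shift = 8
Operation: for each letter, (position + 8) mod 26
Mapping: 'u'(20+8=28, 28 mod 26=2)->'c', 'l'(11+8=19)->'t', 'y'(24+8=32, 32 mod 26=6)->'g', 'u'(20+8=28, 28 mod 26=2)->'c', 'a'(0+8=8)->'i', 'k'(10+8=18)->'s', 't'(19+8=27, 27 mod 26=1)->'b', 'm'(12+8=20)->'u'
Result: ctgcisbu


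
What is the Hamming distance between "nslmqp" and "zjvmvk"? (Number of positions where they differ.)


String 1: 'nslmqp'
String 2: 'zjvmvk'
Compare each position: pos 0: 'n'!='z', pos 1: 's'!='j', pos 2: 'l'!='v', pos 3: 'm'=='m', pos 4: 'q'!='v', pos 5: 'p'!='k'
Differing positions: 5
Hamming distance: 5


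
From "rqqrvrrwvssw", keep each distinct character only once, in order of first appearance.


Input: 'rqqrvrrwvssw'
Operation: keep first occurrence of each character
Scan: s[0]='r' new -> keep; s[1]='q' new -> keep; s[2]='q' seen -> skip; s[3]='r' seen -> skip; s[4]='v' new -> keep; s[5]='r' seen -> skip; s[6]='r' seen -> skip; s[7]='w' new -> keep; s[8]='v' seen -> skip; s[9]='s' new -> keep; s[10]='s' seen -> skip; s[11]='w' seen -> skip
Result: rqvws


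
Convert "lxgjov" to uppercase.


Input string: 'lxgjov'
Operation: convert each letter to uppercase
Mapping: 'l'->'L', 'x'->'X', 'g'->'G', 'j'->'J', 'o'->'O', 'v'->'V'
Result: LXGJOV


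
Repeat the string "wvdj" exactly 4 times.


Input string: 'wvdj'
Operation: repeat 4 times
Concatenation: 'wvdj' + 'wvdj' + 'wvdj' + 'wvdj'
Result: wvdjwvdjwvdjwvdj


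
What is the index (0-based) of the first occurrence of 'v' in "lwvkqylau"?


Input string: 'lwvkqylau'
Target: 'v'
Scanning left to right: s[0]='l', s[1]='w', s[2]='v'
First match at index: 2


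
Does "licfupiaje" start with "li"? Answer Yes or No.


Input string: 'licfupiaje'
Prefix to check: 'li'
First 2 characters of input: 'li'
Match: True
Result: Yes


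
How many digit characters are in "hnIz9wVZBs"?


Input string: 'hnIz9wVZBs'
Operation: count digit characters (0-9)
Scan: 'h', 'n', 'I', 'z', '9'(digit), 'w', 'V', 'Z', 'B', 's'
Digits found: 1
Result: 1


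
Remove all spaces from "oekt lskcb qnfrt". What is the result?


Input string: 'oekt lskcb qnfrt'
Operation: remove all spaces
Words: 'oekt', 'lskcb', 'qnfrt'
Join without spaces: oektlskcbqnfrt


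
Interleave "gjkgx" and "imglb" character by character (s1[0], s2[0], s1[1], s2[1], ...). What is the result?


String 1: 'gjkgx'
String 2: 'imglb'
Operation: alternate characters
Pairs: 'g'+'i', 'j'+'m', 'k'+'g', 'g'+'l', 'x'+'b'
Result: gijmkgglxb


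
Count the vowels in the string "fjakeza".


Input string: 'fjakeza'
Operation: count vowels (a, e, i, o, u)
Scan: s[0]='f', s[1]='j', s[2]='a' (vowel), s[3]='k', s[4]='e' (vowel), s[5]='z', s[6]='a' (vowel)
Vowels found: 3
Result: 3


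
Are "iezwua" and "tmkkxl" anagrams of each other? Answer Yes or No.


String 1: 'iezwua' -> sorted: 'aeiuwz'
String 2: 'tmkkxl' -> sorted: 'kklmtx'
Compare sorted forms: 'aeiuwz' != 'kklmtx'
Anagram: No


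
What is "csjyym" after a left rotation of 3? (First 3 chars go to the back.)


Input: 'csjyym', shift = 3
Operation: split at index 3 and swap parts
Front part s[0:3] = 'csj'
Back part s[3:] = 'yym'
Rotated = back + front = 'yym' + 'csj'
Result: yymcsj


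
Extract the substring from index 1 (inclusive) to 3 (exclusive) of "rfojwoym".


Input string: 'rfojwoym'
Operation: slice [1:3]
Extract characters: s[1]='f', s[2]='o'
Result: fo


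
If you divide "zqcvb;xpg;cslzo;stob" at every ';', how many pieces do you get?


Input string: 'zqcvb;xpg;cslzo;stob'
Delimiter: ';'
Split result: 'zqcvb', 'xpg', 'cslzo', 'stob'
Number of parts: 4


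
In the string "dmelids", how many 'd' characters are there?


Input string: 'dmelids'
Target character: 'd'
Scan each position: s[0]='d', s[5]='d'
Matches found at indices: 0, 5
Total: 2


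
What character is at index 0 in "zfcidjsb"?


Input string: 'zfcidjsb'
Operation: get character at index 0
Index mapping: s[0]='z'
Result: 'z'


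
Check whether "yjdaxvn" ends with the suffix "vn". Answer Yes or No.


Input string: 'yjdaxvn'
Suffix to check: 'vn'
Last 2 characters of input: 'vn'
Match: True
Result: Yes


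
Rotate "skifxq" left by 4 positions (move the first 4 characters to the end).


Input: 'skifxq', shift = 4
Operation: split at index 4 and swap parts
Front part s[0:4] = 'skif'
Back part s[4:] = 'xq'
Rotated = back + front = 'xq' + 'skif'
Result: xqskif


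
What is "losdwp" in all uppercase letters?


Input string: 'losdwp'
Operation: convert each letter to uppercase
Mapping: 'l'->'L', 'o'->'O', 's'->'S', 'd'->'D', 'w'->'W', 'p'->'P'
Result: LOSDWP


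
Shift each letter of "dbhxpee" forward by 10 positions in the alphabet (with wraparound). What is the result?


Input: 'dbhxpee', shift = 10
Operation: for each letter, (position + 10) mod 26
Mapping: 'd'(3+10=13)->'n', 'b'(1+10=11)->'l', 'h'(7+10=17)->'r', 'x'(23+10=33, 33 mod 26=7)->'h', 'p'(15+10=25)->'z', 'e'(4+10=14)->'o', 'e'(4+10=14)->'o'
Result: nlrhzoo


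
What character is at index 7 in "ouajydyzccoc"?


Input string: 'ouajydyzccoc'
Operation: get character at index 7
Index mapping: s[0]='o', s[1]='u', s[2]='a', s[3]='j', s[4]='y', s[5]='d', s[6]='y', s[7]='z'
Result: 'z'


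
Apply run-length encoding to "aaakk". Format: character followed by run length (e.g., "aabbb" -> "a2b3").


Input: 'aaakk'
Operation: identify consecutive runs
Runs: 'aaa' -> a3, 'kk' -> k2
Encoded: a3k2


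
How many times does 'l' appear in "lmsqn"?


Input string: 'lmsqn'
Target character: 'l'
Scan each position: s[0]='l'
Matches found at indices: 0
Total: 1


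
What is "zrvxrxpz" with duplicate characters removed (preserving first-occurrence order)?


Input: 'zrvxrxpz'
Operation: keep first occurrence of each character
Scan: s[0]='z' new -> keep; s[1]='r' new -> keep; s[2]='v' new -> keep; s[3]='x' new -> keep; s[4]='r' seen -> skip; s[5]='x' seen -> skip; s[6]='p' new -> keep; s[7]='z' seen -> skip
Result: zrvxp


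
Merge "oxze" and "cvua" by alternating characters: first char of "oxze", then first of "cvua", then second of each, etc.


String 1: 'oxze'
String 2: 'cvua'
Operation: alternate characters
Pairs: 'o'+'c', 'x'+'v', 'z'+'u', 'e'+'a'
Result: ocxvzuea


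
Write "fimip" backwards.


Input string: 'fimip'
Operation: reverse character order
Original order: 'f' -> 'i' -> 'm' -> 'i' -> 'p'
Reversed order: 'p' -> 'i' -> 'm' -> 'i' -> 'f'
Result: pimif


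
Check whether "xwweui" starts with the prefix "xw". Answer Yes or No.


Input string: 'xwweui'
Prefix to check: 'xw'
First 2 characters of input: 'xw'
Match: True
Result: Yes


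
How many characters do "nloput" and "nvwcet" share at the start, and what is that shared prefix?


String 1: 'nloput'
String 2: 'nvwcet'
Compare position by position:
pos 0: 'n' vs 'n' match
pos 1: 'l' vs 'v' differ -> stop
Longest common prefix: "n" (length 1)


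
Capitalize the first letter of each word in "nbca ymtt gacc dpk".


Input string: 'nbca ymtt gacc dpk'
Operation: capitalize first letter of each word
Word transformations: 'nbca'->'Nbca', 'ymtt'->'Ymtt', 'gacc'->'Gacc', 'dpk'->'Dpk'
Result: Nbca Ymtt Gacc Dpk


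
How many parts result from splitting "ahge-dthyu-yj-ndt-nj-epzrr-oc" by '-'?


Input string: 'ahge-dthyu-yj-ndt-nj-epzrr-oc'
Delimiter: '-'
Split result: 'ahge', 'dthyu', 'yj', 'ndt', 'nj', 'epzrr', 'oc'
Number of parts: 7


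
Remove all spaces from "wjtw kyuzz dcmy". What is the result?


Input string: 'wjtw kyuzz dcmy'
Operation: remove all spaces
Words: 'wjtw', 'kyuzz', 'dcmy'
Join without spaces: wjtwkyuzzdcmy


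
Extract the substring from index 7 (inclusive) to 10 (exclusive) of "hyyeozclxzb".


Input string: 'hyyeozclxzb'
Operation: slice [7:10]
Extract characters: s[7]='l', s[8]='x', s[9]='z'
Result: lxz


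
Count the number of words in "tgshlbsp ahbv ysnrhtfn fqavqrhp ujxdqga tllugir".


Input string: 'tgshlbsp ahbv ysnrhtfn fqavqrhp ujxdqga tllugir'
Operation: split by spaces
Words found: 'tgshlbsp', 'ahbv', 'ysnrhtfn', 'fqavqrhp', 'ujxdqga', 'tllugir'
Word count: 6


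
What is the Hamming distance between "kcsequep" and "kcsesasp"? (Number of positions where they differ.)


String 1: 'kcsequep'
String 2: 'kcsesasp'
Compare each position: pos 0: 'k'=='k', pos 1: 'c'=='c', pos 2: 's'=='s', pos 3: 'e'=='e', pos 4: 'q'!='s', pos 5: 'u'!='a', pos 6: 'e'!='s', pos 7: 'p'=='p'
Differing positions: 3
Hamming distance: 3


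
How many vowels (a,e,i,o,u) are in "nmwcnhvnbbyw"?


Input string: 'nmwcnhvnbbyw'
Operation: count vowels (a, e, i, o, u)
Scan: s[0]='n', s[1]='m', s[2]='w', s[3]='c', s[4]='n', s[5]='h', s[6]='v', s[7]='n', s[8]='b', s[9]='b', s[10]='y', s[11]='w'
Vowels found: 0
Result: 0


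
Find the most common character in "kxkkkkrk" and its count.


Input: 'kxkkkkrk'
Operation: tally each character
Counts: 'k':6, 'r':1, 'x':1
Maximum: 'k' appears 6 times


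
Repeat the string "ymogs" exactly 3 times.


Input string: 'ymogs'
Operation: repeat 3 times
Concatenation: 'ymogs' + 'ymogs' + 'ymogs'
Result: ymogsymogsymogs


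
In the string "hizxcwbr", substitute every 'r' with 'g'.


Input string: 'hizxcwbr'
Operation: replace 'r' with 'g'
Positions of 'r': 7
After replacement: hizxcwbg


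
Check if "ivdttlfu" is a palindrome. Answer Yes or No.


Input string: 'ivdttlfu'
Reversed: 'uflttdvi'
Compare pairs: s[0]='i' vs s[7]='u' (mismatch), s[1]='v' vs s[6]='f' (mismatch), s[2]='d' vs s[5]='l' (mismatch), s[3]='t' vs s[4]='t' (match)
Palindrome: No


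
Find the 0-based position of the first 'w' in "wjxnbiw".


Input string: 'wjxnbiw'
Target: 'w'
Scanning left to right: s[0]='w'
First match at index: 0


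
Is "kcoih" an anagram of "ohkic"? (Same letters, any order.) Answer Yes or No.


String 1: 'ohkic' -> sorted: 'chiko'
String 2: 'kcoih' -> sorted: 'chiko'
Compare sorted forms: 'chiko' == 'chiko'
Anagram: Yes


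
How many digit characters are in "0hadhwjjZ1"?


Input string: '0hadhwjjZ1'
Operation: count digit characters (0-9)
Scan: '0'(digit), 'h', 'a', 'd', 'h', 'w', 'j', 'j', 'Z', '1'(digit)
Digits found: 2
Result: 2


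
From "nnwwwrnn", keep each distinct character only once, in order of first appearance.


Input: 'nnwwwrnn'
Operation: keep first occurrence of each character
Scan: s[0]='n' new -> keep; s[1]='n' seen -> skip; s[2]='w' new -> keep; s[3]='w' seen -> skip; s[4]='w' seen -> skip; s[5]='r' new -> keep; s[6]='n' seen -> skip; s[7]='n' seen -> skip
Result: nwr


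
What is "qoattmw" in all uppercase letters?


Input string: 'qoattmw'
Operation: convert each letter to uppercase
Mapping: 'q'->'Q', 'o'->'O', 'a'->'A', 't'->'T', 't'->'T', 'm'->'M', 'w'->'W'
Result: QOATTMW


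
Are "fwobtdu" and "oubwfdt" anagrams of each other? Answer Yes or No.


String 1: 'fwobtdu' -> sorted: 'bdfotuw'
String 2: 'oubwfdt' -> sorted: 'bdfotuw'
Compare sorted forms: 'bdfotuw' == 'bdfotuw'
Anagram: Yes


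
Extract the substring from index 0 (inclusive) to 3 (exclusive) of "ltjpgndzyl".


Input string: 'ltjpgndzyl'
Operation: slice [0:3]
Extract characters: s[0]='l', s[1]='t', s[2]='j'
Result: ltj


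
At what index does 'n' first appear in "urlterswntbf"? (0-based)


Input string: 'urlterswntbf'
Target: 'n'
Scanning left to right: s[0]='u', s[1]='r', s[2]='l', s[3]='t', s[4]='e', s[5]='r', s[6]='s', s[7]='w', s[8]='n'
First match at index: 8


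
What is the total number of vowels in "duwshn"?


Input string: 'duwshn'
Operation: count vowels (a, e, i, o, u)
Scan: s[0]='d', s[1]='u' (vowel), s[2]='w', s[3]='s', s[4]='h', s[5]='n'
Vowels found: 1
Result: 1


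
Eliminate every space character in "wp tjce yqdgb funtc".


Input string: 'wp tjce yqdgb funtc'
Operation: remove all spaces
Words: 'wp', 'tjce', 'yqdgb', 'funtc'
Join without spaces: wptjceyqdgbfuntc


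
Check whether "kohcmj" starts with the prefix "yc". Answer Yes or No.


Input string: 'kohcmj'
Prefix to check: 'yc'
First 2 characters of input: 'ko'
Match: False
Result: No


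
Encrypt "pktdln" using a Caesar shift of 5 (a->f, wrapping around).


Input: 'pktdln', shift = 5
Operation: for each letter, (position + 5) mod 26
Mapping: 'p'(15+5=20)->'u', 'k'(10+5=15)->'p', 't'(19+5=24)->'y', 'd'(3+5=8)->'i', 'l'(11+5=16)->'q', 'n'(13+5=18)->'s'
Result: upyiqs


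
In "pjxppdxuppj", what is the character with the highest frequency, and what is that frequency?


Input: 'pjxppdxuppj'
Operation: tally each character
Counts: 'd':1, 'j':2, 'p':5, 'u':1, 'x':2
Maximum: 'p' appears 5 times


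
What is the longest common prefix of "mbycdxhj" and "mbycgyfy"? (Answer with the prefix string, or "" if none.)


String 1: 'mbycdxhj'
String 2: 'mbycgyfy'
Compare position by position:
pos 0: 'm' vs 'm' match
pos 1: 'b' vs 'b' match
pos 2: 'y' vs 'y' match
pos 3: 'c' vs 'c' match
pos 4: 'd' vs 'g' differ -> stop
Longest common prefix: "mbyc" (length 4)


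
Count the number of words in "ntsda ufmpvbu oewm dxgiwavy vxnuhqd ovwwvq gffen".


Input string: 'ntsda ufmpvbu oewm dxgiwavy vxnuhqd ovwwvq gffen'
Operation: split by spaces
Words found: 'ntsda', 'ufmpvbu', 'oewm', 'dxgiwavy', 'vxnuhqd', 'ovwwvq', 'gffen'
Word count: 7


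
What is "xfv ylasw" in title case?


Input string: 'xfv ylasw'
Operation: capitalize first letter of each word
Word transformations: 'xfv'->'Xfv', 'ylasw'->'Ylasw'
Result: Xfv Ylasw


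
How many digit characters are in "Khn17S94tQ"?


Input string: 'Khn17S94tQ'
Operation: count digit characters (0-9)
Scan: 'K', 'h', 'n', '1'(digit), '7'(digit), 'S', '9'(digit), '4'(digit), 't', 'Q'
Digits found: 4
Result: 4


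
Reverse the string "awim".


Input string: 'awim'
Operation: reverse character order
Original order: 'a' -> 'w' -> 'i' -> 'm'
Reversed order: 'm' -> 'i' -> 'w' -> 'a'
Result: miwa


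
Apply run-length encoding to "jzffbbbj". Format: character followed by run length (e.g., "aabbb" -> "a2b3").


Input: 'jzffbbbj'
Operation: identify consecutive runs
Runs: 'j' -> j1, 'z' -> z1, 'ff' -> f2, 'bbb' -> b3, 'j' -> j1
Encoded: j1z1f2b3j1


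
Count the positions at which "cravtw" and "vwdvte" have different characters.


String 1: 'cravtw'
String 2: 'vwdvte'
Compare each position: pos 0: 'c'!='v', pos 1: 'r'!='w', pos 2: 'a'!='d', pos 3: 'v'=='v', pos 4: 't'=='t', pos 5: 'w'!='e'
Differing positions: 4
Hamming distance: 4


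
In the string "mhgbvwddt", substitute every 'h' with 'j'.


Input string: 'mhgbvwddt'
Operation: replace 'h' with 'j'
Positions of 'h': 1
After replacement: mjgbvwddt


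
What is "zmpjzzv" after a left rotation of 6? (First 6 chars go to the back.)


Input: 'zmpjzzv', shift = 6
Operation: split at index 6 and swap parts
Front part s[0:6] = 'zmpjzz'
Back part s[6:] = 'v'
Rotated = back + front = 'v' + 'zmpjzz'
Result: vzmpjzz


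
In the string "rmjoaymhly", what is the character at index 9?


Input string: 'rmjoaymhly'
Operation: get character at index 9
Index mapping: s[0]='r', s[1]='m', s[2]='j', s[3]='o', s[4]='a', s[5]='y', s[6]='m', s[7]='h', s[8]='l', s[9]='y'
Result: 'y'


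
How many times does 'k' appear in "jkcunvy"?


Input string: 'jkcunvy'
Target character: 'k'
Scan each position: s[1]='k'
Matches found at indices: 1
Total: 1


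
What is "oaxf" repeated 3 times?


Input string: 'oaxf'
Operation: repeat 3 times
Concatenation: 'oaxf' + 'oaxf' + 'oaxf'
Result: oaxfoaxfoaxf


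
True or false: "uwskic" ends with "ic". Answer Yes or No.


Input string: 'uwskic'
Suffix to check: 'ic'
Last 2 characters of input: 'ic'
Match: True
Result: Yes


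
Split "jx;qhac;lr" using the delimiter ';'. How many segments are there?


Input string: 'jx;qhac;lr'
Delimiter: ';'
Split result: 'jx', 'qhac', 'lr'
Number of parts: 3


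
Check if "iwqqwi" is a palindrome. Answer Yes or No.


Input string: 'iwqqwi'
Reversed: 'iwqqwi'
Compare pairs: s[0]='i' vs s[5]='i' (match), s[1]='w' vs s[4]='w' (match), s[2]='q' vs s[3]='q' (match)
Palindrome: Yes


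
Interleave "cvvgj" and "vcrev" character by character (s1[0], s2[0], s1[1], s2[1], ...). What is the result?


String 1: 'cvvgj'
String 2: 'vcrev'
Operation: alternate characters
Pairs: 'c'+'v', 'v'+'c', 'v'+'r', 'g'+'e', 'j'+'v'
Result: cvvcvrgejv


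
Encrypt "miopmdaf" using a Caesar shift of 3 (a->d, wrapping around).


Input: 'miopmdaf', shift = 3
Operation: for each letter, (position + 3) mod 26
Mapping: 'm'(12+3=15)->'p', 'i'(8+3=11)->'l', 'o'(14+3=17)->'r', 'p'(15+3=18)->'s', 'm'(12+3=15)->'p', 'd'(3+3=6)->'g', 'a'(0+3=3)->'d', 'f'(5+3=8)->'i'
Result: plrspgdi


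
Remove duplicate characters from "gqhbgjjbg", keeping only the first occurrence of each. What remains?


Input: 'gqhbgjjbg'
Operation: keep first occurrence of each character
Scan: s[0]='g' new -> keep; s[1]='q' new -> keep; s[2]='h' new -> keep; s[3]='b' new -> keep; s[4]='g' seen -> skip; s[5]='j' new -> keep; s[6]='j' seen -> skip; s[7]='b' seen -> skip; s[8]='g' seen -> skip
Result: gqhbj


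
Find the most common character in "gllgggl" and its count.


Input: 'gllgggl'
Operation: tally each character
Counts: 'g':4, 'l':3
Maximum: 'g' appears 4 times


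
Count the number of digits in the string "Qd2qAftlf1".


Input string: 'Qd2qAftlf1'
Operation: count digit characters (0-9)
Scan: 'Q', 'd', '2'(digit), 'q', 'A', 'f', 't', 'l', 'f', '1'(digit)
Digits found: 2
Result: 2


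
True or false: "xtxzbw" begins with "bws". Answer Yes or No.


Input string: 'xtxzbw'
Prefix to check: 'bws'
First 3 characters of input: 'xtx'
Match: False
Result: No


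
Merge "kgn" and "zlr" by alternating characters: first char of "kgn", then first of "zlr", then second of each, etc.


String 1: 'kgn'
String 2: 'zlr'
Operation: alternate characters
Pairs: 'k'+'z', 'g'+'l', 'n'+'r'
Result: kzglnr


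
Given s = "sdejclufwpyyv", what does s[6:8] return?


Input string: 'sdejclufwpyyv'
Operation: slice [6:8]
Extract characters: s[6]='u', s[7]='f'
Result: uf


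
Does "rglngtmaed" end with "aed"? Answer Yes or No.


Input string: 'rglngtmaed'
Suffix to check: 'aed'
Last 3 characters of input: 'aed'
Match: True
Result: Yes


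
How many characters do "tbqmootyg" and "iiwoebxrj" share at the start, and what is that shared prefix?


String 1: 'tbqmootyg'
String 2: 'iiwoebxrj'
Compare position by position:
pos 0: 't' vs 'i' differ -> stop
Longest common prefix: "" (length 0)


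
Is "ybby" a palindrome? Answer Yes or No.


Input string: 'ybby'
Reversed: 'ybby'
Compare pairs: s[0]='y' vs s[3]='y' (match), s[1]='b' vs s[2]='b' (match)
Palindrome: Yes


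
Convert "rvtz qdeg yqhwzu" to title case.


Input string: 'rvtz qdeg yqhwzu'
Operation: capitalize first letter of each word
Word transformations: 'rvtz'->'Rvtz', 'qdeg'->'Qdeg', 'yqhwzu'->'Yqhwzu'
Result: Rvtz Qdeg Yqhwzu


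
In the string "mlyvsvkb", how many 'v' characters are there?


Input string: 'mlyvsvkb'
Target character: 'v'
Scan each position: s[3]='v', s[5]='v'
Matches found at indices: 3, 5
Total: 2


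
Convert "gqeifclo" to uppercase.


Input string: 'gqeifclo'
Operation: convert each letter to uppercase
Mapping: 'g'->'G', 'q'->'Q', 'e'->'E', 'i'->'I', 'f'->'F', 'c'->'C', 'l'->'L', 'o'->'O'
Result: GQEIFCLO


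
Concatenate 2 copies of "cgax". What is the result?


Input string: 'cgax'
Operation: repeat 2 times
Concatenation: 'cgax' + 'cgax'
Result: cgaxcgax


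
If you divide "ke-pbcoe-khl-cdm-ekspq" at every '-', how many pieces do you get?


Input string: 'ke-pbcoe-khl-cdm-ekspq'
Delimiter: '-'
Split result: 'ke', 'pbcoe', 'khl', 'cdm', 'ekspq'
Number of parts: 5


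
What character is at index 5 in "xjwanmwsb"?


Input string: 'xjwanmwsb'
Operation: get character at index 5
Index mapping: s[0]='x', s[1]='j', s[2]='w', s[3]='a', s[4]='n', s[5]='m'
Result: 'm'


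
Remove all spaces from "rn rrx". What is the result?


Input string: 'rn rrx'
Operation: remove all spaces
Words: 'rn', 'rrx'
Join without spaces: rnrrx


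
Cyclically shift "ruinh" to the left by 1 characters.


Input: 'ruinh', shift = 1
Operation: split at index 1 and swap parts
Front part s[0:1] = 'r'
Back part s[1:] = 'uinh'
Rotated = back + front = 'uinh' + 'r'
Result: uinhr


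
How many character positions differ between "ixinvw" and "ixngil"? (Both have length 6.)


String 1: 'ixinvw'
String 2: 'ixngil'
Compare each position: pos 0: 'i'=='i', pos 1: 'x'=='x', pos 2: 'i'!='n', pos 3: 'n'!='g', pos 4: 'v'!='i', pos 5: 'w'!='l'
Differing positions: 4
Hamming distance: 4


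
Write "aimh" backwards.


Input string: 'aimh'
Operation: reverse character order
Original order: 'a' -> 'i' -> 'm' -> 'h'
Reversed order: 'h' -> 'm' -> 'i' -> 'a'
Result: hmia


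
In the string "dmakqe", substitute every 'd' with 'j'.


Input string: 'dmakqe'
Operation: replace 'd' with 'j'
Positions of 'd': 0
After replacement: jmakqe


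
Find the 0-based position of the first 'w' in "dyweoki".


Input string: 'dyweoki'
Target: 'w'
Scanning left to right: s[0]='d', s[1]='y', s[2]='w'
First match at index: 2


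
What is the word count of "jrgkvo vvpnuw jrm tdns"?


Input string: 'jrgkvo vvpnuw jrm tdns'
Operation: split by spaces
Words found: 'jrgkvo', 'vvpnuw', 'jrm', 'tdns'
Word count: 4


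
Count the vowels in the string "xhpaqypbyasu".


Input string: 'xhpaqypbyasu'
Operation: count vowels (a, e, i, o, u)
Scan: s[0]='x', s[1]='h', s[2]='p', s[3]='a' (vowel), s[4]='q', s[5]='y', s[6]='p', s[7]='b', s[8]='y', s[9]='a' (vowel), s[10]='s', s[11]='u' (vowel)
Vowels found: 3
Result: 3


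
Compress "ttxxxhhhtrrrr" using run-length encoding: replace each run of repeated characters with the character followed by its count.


Input: 'ttxxxhhhtrrrr'
Operation: identify consecutive runs
Runs: 'tt' -> t2, 'xxx' -> x3, 'hhh' -> h3, 't' -> t1, 'rrrr' -> r4
Encoded: t2x3h3t1r4


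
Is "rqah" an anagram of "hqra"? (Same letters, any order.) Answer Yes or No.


String 1: 'hqra' -> sorted: 'ahqr'
String 2: 'rqah' -> sorted: 'ahqr'
Compare sorted forms: 'ahqr' == 'ahqr'
Anagram: Yes


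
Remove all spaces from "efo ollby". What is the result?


Input string: 'efo ollby'
Operation: remove all spaces
Words: 'efo', 'ollby'
Join without spaces: efoollby


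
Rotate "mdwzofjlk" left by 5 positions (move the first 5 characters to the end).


Input: 'mdwzofjlk', shift = 5
Operation: split at index 5 and swap parts
Front part s[0:5] = 'mdwzo'
Back part s[5:] = 'fjlk'
Rotated = back + front = 'fjlk' + 'mdwzo'
Result: fjlkmdwzo


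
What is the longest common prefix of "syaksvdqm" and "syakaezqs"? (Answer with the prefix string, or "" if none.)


String 1: 'syaksvdqm'
String 2: 'syakaezqs'
Compare position by position:
pos 0: 's' vs 's' match
pos 1: 'y' vs 'y' match
pos 2: 'a' vs 'a' match
pos 3: 'k' vs 'k' match
pos 4: 's' vs 'a' differ -> stop
Longest common prefix: "syak" (length 4)


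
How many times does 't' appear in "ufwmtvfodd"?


Input string: 'ufwmtvfodd'
Target character: 't'
Scan each position: s[4]='t'
Matches found at indices: 4
Total: 1


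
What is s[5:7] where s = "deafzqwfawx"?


Input string: 'deafzqwfawx'
Operation: slice [5:7]
Extract characters: s[5]='q', s[6]='w'
Result: qw


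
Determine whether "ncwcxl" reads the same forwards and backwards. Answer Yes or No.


Input string: 'ncwcxl'
Reversed: 'lxcwcn'
Compare pairs: s[0]='n' vs s[5]='l' (mismatch), s[1]='c' vs s[4]='x' (mismatch), s[2]='w' vs s[3]='c' (mismatch)
Palindrome: No


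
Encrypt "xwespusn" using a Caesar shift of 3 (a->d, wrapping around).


Input: 'xwespusn', shift = 3
Operation: for each letter, (position + 3) mod 26
Mapping: 'x'(23+3=26, 26 mod 26=0)->'a', 'w'(22+3=25)->'z', 'e'(4+3=7)->'h', 's'(18+3=21)->'v', 'p'(15+3=18)->'s', 'u'(20+3=23)->'x', 's'(18+3=21)->'v', 'n'(13+3=16)->'q'
Result: azhvsxvq


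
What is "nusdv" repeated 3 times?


Input string: 'nusdv'
Operation: repeat 3 times
Concatenation: 'nusdv' + 'nusdv' + 'nusdv'
Result: nusdvnusdvnusdv


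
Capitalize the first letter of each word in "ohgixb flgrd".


Input string: 'ohgixb flgrd'
Operation: capitalize first letter of each word
Word transformations: 'ohgixb'->'Ohgixb', 'flgrd'->'Flgrd'
Result: Ohgixb Flgrd


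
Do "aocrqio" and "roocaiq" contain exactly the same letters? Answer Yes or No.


String 1: 'aocrqio' -> sorted: 'aciooqr'
String 2: 'roocaiq' -> sorted: 'aciooqr'
Compare sorted forms: 'aciooqr' == 'aciooqr'
Anagram: Yes


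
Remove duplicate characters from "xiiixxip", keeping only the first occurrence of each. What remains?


Input: 'xiiixxip'
Operation: keep first occurrence of each character
Scan: s[0]='x' new -> keep; s[1]='i' new -> keep; s[2]='i' seen -> skip; s[3]='i' seen -> skip; s[4]='x' seen -> skip; s[5]='x' seen -> skip; s[6]='i' seen -> skip; s[7]='p' new -> keep
Result: xip


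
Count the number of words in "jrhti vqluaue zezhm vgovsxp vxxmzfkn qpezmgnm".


Input string: 'jrhti vqluaue zezhm vgovsxp vxxmzfkn qpezmgnm'
Operation: split by spaces
Words found: 'jrhti', 'vqluaue', 'zezhm', 'vgovsxp', 'vxxmzfkn', 'qpezmgnm'
Word count: 6


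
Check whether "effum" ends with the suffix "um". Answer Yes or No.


Input string: 'effum'
Suffix to check: 'um'
Last 2 characters of input: 'um'
Match: True
Result: Yes


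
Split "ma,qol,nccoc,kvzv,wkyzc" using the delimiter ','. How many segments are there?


Input string: 'ma,qol,nccoc,kvzv,wkyzc'
Delimiter: ','
Split result: 'ma', 'qol', 'nccoc', 'kvzv', 'wkyzc'
Number of parts: 5


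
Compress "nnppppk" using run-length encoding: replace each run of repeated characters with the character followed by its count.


Input: 'nnppppk'
Operation: identify consecutive runs
Runs: 'nn' -> n2, 'pppp' -> p4, 'k' -> k1
Encoded: n2p4k1


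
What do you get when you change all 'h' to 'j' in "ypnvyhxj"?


Input string: 'ypnvyhxj'
Operation: replace 'h' with 'j'
Positions of 'h': 5
After replacement: ypnvyjxj


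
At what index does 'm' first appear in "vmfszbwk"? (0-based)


Input string: 'vmfszbwk'
Target: 'm'
Scanning left to right: s[0]='v', s[1]='m'
First match at index: 1


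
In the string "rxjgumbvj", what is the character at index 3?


Input string: 'rxjgumbvj'
Operation: get character at index 3
Index mapping: s[0]='r', s[1]='x', s[2]='j', s[3]='g'
Result: 'g'


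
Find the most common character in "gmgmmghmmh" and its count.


Input: 'gmgmmghmmh'
Operation: tally each character
Counts: 'g':3, 'h':2, 'm':5
Maximum: 'm' appears 5 times


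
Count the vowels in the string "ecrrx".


Input string: 'ecrrx'
Operation: count vowels (a, e, i, o, u)
Scan: s[0]='e' (vowel), s[1]='c', s[2]='r', s[3]='r', s[4]='x'
Vowels found: 1
Result: 1


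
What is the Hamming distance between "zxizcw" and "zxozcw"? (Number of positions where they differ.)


String 1: 'zxizcw'
String 2: 'zxozcw'
Compare each position: pos 0: 'z'=='z', pos 1: 'x'=='x', pos 2: 'i'!='o', pos 3: 'z'=='z', pos 4: 'c'=='c', pos 5: 'w'=='w'
Differing positions: 1
Hamming distance: 1


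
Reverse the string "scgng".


Input string: 'scgng'
Operation: reverse character order
Original order: 's' -> 'c' -> 'g' -> 'n' -> 'g'
Reversed order: 'g' -> 'n' -> 'g' -> 'c' -> 's'
Result: gngcs


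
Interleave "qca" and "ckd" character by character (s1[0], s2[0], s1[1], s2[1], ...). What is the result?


String 1: 'qca'
String 2: 'ckd'
Operation: alternate characters
Pairs: 'q'+'c', 'c'+'k', 'a'+'d'
Result: qcckad


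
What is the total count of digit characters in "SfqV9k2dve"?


Input string: 'SfqV9k2dve'
Operation: count digit characters (0-9)
Scan: 'S', 'f', 'q', 'V', '9'(digit), 'k', '2'(digit), 'd', 'v', 'e'
Digits found: 2
Result: 2


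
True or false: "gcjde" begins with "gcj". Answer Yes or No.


Input string: 'gcjde'
Prefix to check: 'gcj'
First 3 characters of input: 'gcj'
Match: True
Result: Yes


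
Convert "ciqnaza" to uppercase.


Input string: 'ciqnaza'
Operation: convert each letter to uppercase
Mapping: 'c'->'C', 'i'->'I', 'q'->'Q', 'n'->'N', 'a'->'A', 'z'->'Z', 'a'->'A'
Result: CIQNAZA


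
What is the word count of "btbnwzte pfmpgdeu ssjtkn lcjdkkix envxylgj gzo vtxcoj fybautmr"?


Input string: 'btbnwzte pfmpgdeu ssjtkn lcjdkkix envxylgj gzo vtxcoj fybautmr'
Operation: split by spaces
Words found: 'btbnwzte', 'pfmpgdeu', 'ssjtkn', 'lcjdkkix', 'envxylgj', 'gzo', 'vtxcoj', 'fybautmr'
Word count: 8


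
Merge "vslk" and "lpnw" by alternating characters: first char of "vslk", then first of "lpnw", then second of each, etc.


String 1: 'vslk'
String 2: 'lpnw'
Operation: alternate characters
Pairs: 'v'+'l', 's'+'p', 'l'+'n', 'k'+'w'
Result: vlsplnkw


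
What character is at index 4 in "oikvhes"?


Input string: 'oikvhes'
Operation: get character at index 4
Index mapping: s[0]='o', s[1]='i', s[2]='k', s[3]='v', s[4]='h'
Result: 'h'


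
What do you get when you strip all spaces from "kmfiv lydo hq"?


Input string: 'kmfiv lydo hq'
Operation: remove all spaces
Words: 'kmfiv', 'lydo', 'hq'
Join without spaces: kmfivlydohq


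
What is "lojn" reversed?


Input string: 'lojn'
Operation: reverse character order
Original order: 'l' -> 'o' -> 'j' -> 'n'
Reversed order: 'n' -> 'j' -> 'o' -> 'l'
Result: njol


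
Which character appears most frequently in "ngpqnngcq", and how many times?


Input: 'ngpqnngcq'
Operation: tally each character
Counts: 'c':1, 'g':2, 'n':3, 'p':1, 'q':2
Maximum: 'n' appears 3 times


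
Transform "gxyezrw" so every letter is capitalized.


Input string: 'gxyezrw'
Operation: convert each letter to uppercase
Mapping: 'g'->'G', 'x'->'X', 'y'->'Y', 'e'->'E', 'z'->'Z', 'r'->'R', 'w'->'W'
Result: GXYEZRW


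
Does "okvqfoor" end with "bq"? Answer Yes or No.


Input string: 'okvqfoor'
Suffix to check: 'bq'
Last 2 characters of input: 'or'
Match: False
Result: No


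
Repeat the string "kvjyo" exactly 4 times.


Input string: 'kvjyo'
Operation: repeat 4 times
Concatenation: 'kvjyo' + 'kvjyo' + 'kvjyo' + 'kvjyo'
Result: kvjyokvjyokvjyokvjyo


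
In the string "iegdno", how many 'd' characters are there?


Input string: 'iegdno'
Target character: 'd'
Scan each position: s[3]='d'
Matches found at indices: 3
Total: 1


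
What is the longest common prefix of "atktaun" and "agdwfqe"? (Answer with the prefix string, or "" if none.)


String 1: 'atktaun'
String 2: 'agdwfqe'
Compare position by position:
pos 0: 'a' vs 'a' match
pos 1: 't' vs 'g' differ -> stop
Longest common prefix: "a" (length 1)


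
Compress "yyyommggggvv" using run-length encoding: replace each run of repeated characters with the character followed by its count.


Input: 'yyyommggggvv'
Operation: identify consecutive runs
Runs: 'yyy' -> y3, 'o' -> o1, 'mm' -> m2, 'gggg' -> g4, 'vv' -> v2
Encoded: y3o1m2g4v2


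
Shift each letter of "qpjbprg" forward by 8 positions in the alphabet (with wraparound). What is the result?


Input: 'qpjbprg', shift = 8
Operation: for each letter, (position + 8) mod 26
Mapping: 'q'(16+8=24)->'y', 'p'(15+8=23)->'x', 'j'(9+8=17)->'r', 'b'(1+8=9)->'j', 'p'(15+8=23)->'x', 'r'(17+8=25)->'z', 'g'(6+8=14)->'o'
Result: yxrjxzo


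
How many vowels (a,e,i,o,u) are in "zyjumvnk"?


Input string: 'zyjumvnk'
Operation: count vowels (a, e, i, o, u)
Scan: s[0]='z', s[1]='y', s[2]='j', s[3]='u' (vowel), s[4]='m', s[5]='v', s[6]='n', s[7]='k'
Vowels found: 1
Result: 1
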